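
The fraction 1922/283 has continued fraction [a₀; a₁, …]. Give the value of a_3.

1

⌊1922/283⌋ = 6, remainder 224
⌊283/224⌋ = 1, remainder 59
⌊224/59⌋ = 3, remainder 47
⌊59/47⌋ = 1, remainder 12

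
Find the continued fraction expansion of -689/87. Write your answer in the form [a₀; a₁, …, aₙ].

[-8; 12, 2, 3]

Run the Euclidean algorithm, recording each quotient:
-689 ÷ 87 → quotient -8, remainder 7
87 ÷ 7 → quotient 12, remainder 3
7 ÷ 3 → quotient 2, remainder 1
3 ÷ 1 → quotient 3, remainder 0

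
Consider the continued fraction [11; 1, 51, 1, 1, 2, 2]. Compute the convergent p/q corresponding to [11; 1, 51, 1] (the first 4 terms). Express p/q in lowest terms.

Build up convergents one term at a time:
a_0 = 11: 11/1
a_1 = 1: 12/1
a_2 = 51: 623/52
a_3 = 1: 635/53

635/53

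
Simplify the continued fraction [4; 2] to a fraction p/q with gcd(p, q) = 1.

a_0 = 4: 4/1
a_1 = 2: 9/2

9/2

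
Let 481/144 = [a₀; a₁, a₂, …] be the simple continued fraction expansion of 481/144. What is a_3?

15

481 = 3·144 + 49, so a_0 = 3
144 = 2·49 + 46, so a_1 = 2
49 = 1·46 + 3, so a_2 = 1
46 = 15·3 + 1, so a_3 = 15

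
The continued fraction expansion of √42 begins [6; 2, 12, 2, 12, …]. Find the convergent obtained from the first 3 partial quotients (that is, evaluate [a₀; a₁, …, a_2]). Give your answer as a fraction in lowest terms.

162/25

Start with 12.
2 + 1/(12/1) = 2 + 1/12 = 25/12
6 + 1/(25/12) = 6 + 12/25 = 162/25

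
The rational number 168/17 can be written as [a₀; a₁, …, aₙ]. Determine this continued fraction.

168 = 9·17 + 15, so a_0 = 9
17 = 1·15 + 2, so a_1 = 1
15 = 7·2 + 1, so a_2 = 7
2 = 2·1 + 0, so a_3 = 2

[9; 1, 7, 2]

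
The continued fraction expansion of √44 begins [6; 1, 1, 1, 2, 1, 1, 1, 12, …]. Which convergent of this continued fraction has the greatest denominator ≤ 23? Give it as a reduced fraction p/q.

126/19

List convergents until the denominator exceeds the bound:
a_0 = 6: 6/1  (≤ bound)
a_1 = 1: 7/1  (≤ bound)
a_2 = 1: 13/2  (≤ bound)
a_3 = 1: 20/3  (≤ bound)
a_4 = 2: 53/8  (≤ bound)
a_5 = 1: 73/11  (≤ bound)
a_6 = 1: 126/19  (≤ bound)
a_7 = 1: 199/30  (> 23, stop)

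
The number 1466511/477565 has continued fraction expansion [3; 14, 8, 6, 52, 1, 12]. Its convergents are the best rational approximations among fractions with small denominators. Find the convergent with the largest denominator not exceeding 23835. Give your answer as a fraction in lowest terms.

a_0 = 3: 3/1  (≤ bound)
a_1 = 14: 43/14  (≤ bound)
a_2 = 8: 347/113  (≤ bound)
a_3 = 6: 2125/692  (≤ bound)
a_4 = 52: 110847/36097  (> 23835, stop)

2125/692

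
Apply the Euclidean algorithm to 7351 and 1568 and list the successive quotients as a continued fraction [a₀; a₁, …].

[4; 1, 2, 4, 1, 5, 3, 5]

⌊7351/1568⌋ = 4, remainder 1079
⌊1568/1079⌋ = 1, remainder 489
⌊1079/489⌋ = 2, remainder 101
⌊489/101⌋ = 4, remainder 85
⌊101/85⌋ = 1, remainder 16
⌊85/16⌋ = 5, remainder 5
⌊16/5⌋ = 3, remainder 1
⌊5/1⌋ = 5, remainder 0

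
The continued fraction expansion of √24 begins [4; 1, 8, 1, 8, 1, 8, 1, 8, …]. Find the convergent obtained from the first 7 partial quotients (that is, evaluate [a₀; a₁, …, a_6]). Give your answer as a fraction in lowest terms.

4316/881

Start with 8.
1 + 1/(8/1) = 1 + 1/8 = 9/8
8 + 1/(9/8) = 8 + 8/9 = 80/9
1 + 1/(80/9) = 1 + 9/80 = 89/80
8 + 1/(89/80) = 8 + 80/89 = 792/89
1 + 1/(792/89) = 1 + 89/792 = 881/792
4 + 1/(881/792) = 4 + 792/881 = 4316/881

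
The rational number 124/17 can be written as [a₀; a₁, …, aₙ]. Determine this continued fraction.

Apply division with remainder until the remainder is 0:
124 = 7·17 + 5, so a_0 = 7
17 = 3·5 + 2, so a_1 = 3
5 = 2·2 + 1, so a_2 = 2
2 = 2·1 + 0, so a_3 = 2

[7; 3, 2, 2]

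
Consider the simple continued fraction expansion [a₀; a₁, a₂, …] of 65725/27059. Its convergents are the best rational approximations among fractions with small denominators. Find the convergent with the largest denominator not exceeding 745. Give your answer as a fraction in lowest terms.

List convergents until the denominator exceeds the bound:
a_0 = 2: 2/1  (≤ bound)
a_1 = 2: 5/2  (≤ bound)
a_2 = 3: 17/7  (≤ bound)
a_3 = 53: 906/373  (≤ bound)
a_4 = 2: 1829/753  (> 745, stop)

906/373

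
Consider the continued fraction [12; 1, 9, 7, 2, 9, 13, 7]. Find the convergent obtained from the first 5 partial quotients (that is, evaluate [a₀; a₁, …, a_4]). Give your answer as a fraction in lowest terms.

Work from the innermost term outward:
Start with 2.
7 + 1/(2/1) = 7 + 1/2 = 15/2
9 + 1/(15/2) = 9 + 2/15 = 137/15
1 + 1/(137/15) = 1 + 15/137 = 152/137
12 + 1/(152/137) = 12 + 137/152 = 1961/152

1961/152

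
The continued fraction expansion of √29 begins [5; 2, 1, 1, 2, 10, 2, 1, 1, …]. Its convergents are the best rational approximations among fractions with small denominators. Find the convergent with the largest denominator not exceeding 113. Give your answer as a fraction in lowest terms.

a_0 = 5: 5/1  (≤ bound)
a_1 = 2: 11/2  (≤ bound)
a_2 = 1: 16/3  (≤ bound)
a_3 = 1: 27/5  (≤ bound)
a_4 = 2: 70/13  (≤ bound)
a_5 = 10: 727/135  (> 113, stop)

70/13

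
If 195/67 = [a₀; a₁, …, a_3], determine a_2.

195 ÷ 67 → quotient 2, remainder 61
67 ÷ 61 → quotient 1, remainder 6
61 ÷ 6 → quotient 10, remainder 1

10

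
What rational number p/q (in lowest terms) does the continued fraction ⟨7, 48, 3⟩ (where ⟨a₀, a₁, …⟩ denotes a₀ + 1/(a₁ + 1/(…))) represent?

Start with 3.
48 + 1/(3/1) = 48 + 1/3 = 145/3
7 + 1/(145/3) = 7 + 3/145 = 1018/145

1018/145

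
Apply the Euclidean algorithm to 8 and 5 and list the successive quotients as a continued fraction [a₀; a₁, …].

8 ÷ 5 → quotient 1, remainder 3
5 ÷ 3 → quotient 1, remainder 2
3 ÷ 2 → quotient 1, remainder 1
2 ÷ 1 → quotient 2, remainder 0

[1; 1, 1, 2]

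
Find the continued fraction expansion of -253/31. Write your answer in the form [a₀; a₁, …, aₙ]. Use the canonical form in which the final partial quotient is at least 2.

[-9; 1, 5, 5]

⌊-253/31⌋ = -9, remainder 26
⌊31/26⌋ = 1, remainder 5
⌊26/5⌋ = 5, remainder 1
⌊5/1⌋ = 5, remainder 0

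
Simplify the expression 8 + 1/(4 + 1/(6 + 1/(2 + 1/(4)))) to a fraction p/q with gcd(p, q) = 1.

1986/241

Starting at the tail and folding back:
Start with 4.
2 + 1/(4/1) = 2 + 1/4 = 9/4
6 + 1/(9/4) = 6 + 4/9 = 58/9
4 + 1/(58/9) = 4 + 9/58 = 241/58
8 + 1/(241/58) = 8 + 58/241 = 1986/241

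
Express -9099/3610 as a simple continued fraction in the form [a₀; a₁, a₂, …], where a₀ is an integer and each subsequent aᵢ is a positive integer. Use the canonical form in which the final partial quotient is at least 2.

[-3; 2, 11, 1, 2, 3, 2, 6]

-9099 ÷ 3610 → quotient -3, remainder 1731
3610 ÷ 1731 → quotient 2, remainder 148
1731 ÷ 148 → quotient 11, remainder 103
148 ÷ 103 → quotient 1, remainder 45
103 ÷ 45 → quotient 2, remainder 13
45 ÷ 13 → quotient 3, remainder 6
13 ÷ 6 → quotient 2, remainder 1
6 ÷ 1 → quotient 6, remainder 0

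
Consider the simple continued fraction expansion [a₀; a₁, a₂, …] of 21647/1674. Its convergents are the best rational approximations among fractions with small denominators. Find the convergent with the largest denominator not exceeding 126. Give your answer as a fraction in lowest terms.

a_0 = 12: 12/1  (≤ bound)
a_1 = 1: 13/1  (≤ bound)
a_2 = 13: 181/14  (≤ bound)
a_3 = 1: 194/15  (≤ bound)
a_4 = 1: 375/29  (≤ bound)
a_5 = 3: 1319/102  (≤ bound)
a_6 = 1: 1694/131  (> 126, stop)

1319/102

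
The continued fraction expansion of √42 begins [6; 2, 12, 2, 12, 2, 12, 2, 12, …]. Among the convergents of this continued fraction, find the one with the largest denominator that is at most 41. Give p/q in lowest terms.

162/25

List convergents until the denominator exceeds the bound:
a_0 = 6: 6/1  (≤ bound)
a_1 = 2: 13/2  (≤ bound)
a_2 = 12: 162/25  (≤ bound)
a_3 = 2: 337/52  (> 41, stop)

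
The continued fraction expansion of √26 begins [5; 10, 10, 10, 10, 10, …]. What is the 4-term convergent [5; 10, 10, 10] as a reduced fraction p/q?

5201/1020

Collapse the nested fraction from the inside out:
Start with 10.
10 + 1/(10/1) = 10 + 1/10 = 101/10
10 + 1/(101/10) = 10 + 10/101 = 1020/101
5 + 1/(1020/101) = 5 + 101/1020 = 5201/1020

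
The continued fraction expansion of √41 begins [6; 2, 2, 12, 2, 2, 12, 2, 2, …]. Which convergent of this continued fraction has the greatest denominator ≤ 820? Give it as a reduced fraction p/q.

a_0 = 6: 6/1  (≤ bound)
a_1 = 2: 13/2  (≤ bound)
a_2 = 2: 32/5  (≤ bound)
a_3 = 12: 397/62  (≤ bound)
a_4 = 2: 826/129  (≤ bound)
a_5 = 2: 2049/320  (≤ bound)
a_6 = 12: 25414/3969  (> 820, stop)

2049/320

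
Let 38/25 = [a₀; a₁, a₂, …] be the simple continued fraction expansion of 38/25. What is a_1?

38 ÷ 25 → quotient 1, remainder 13
25 ÷ 13 → quotient 1, remainder 12

1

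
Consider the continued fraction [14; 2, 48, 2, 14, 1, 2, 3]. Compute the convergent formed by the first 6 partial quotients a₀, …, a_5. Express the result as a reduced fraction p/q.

Start with 1.
14 + 1/(1/1) = 14 + 1/1 = 15/1
2 + 1/(15/1) = 2 + 1/15 = 31/15
48 + 1/(31/15) = 48 + 15/31 = 1503/31
2 + 1/(1503/31) = 2 + 31/1503 = 3037/1503
14 + 1/(3037/1503) = 14 + 1503/3037 = 44021/3037

44021/3037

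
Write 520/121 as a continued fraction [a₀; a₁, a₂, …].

[4; 3, 2, 1, 3, 3]

Run the Euclidean algorithm, recording each quotient:
⌊520/121⌋ = 4, remainder 36
⌊121/36⌋ = 3, remainder 13
⌊36/13⌋ = 2, remainder 10
⌊13/10⌋ = 1, remainder 3
⌊10/3⌋ = 3, remainder 1
⌊3/1⌋ = 3, remainder 0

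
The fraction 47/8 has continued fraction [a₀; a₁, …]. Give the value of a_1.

Repeatedly divide and take the remainder:
47 ÷ 8 → quotient 5, remainder 7
8 ÷ 7 → quotient 1, remainder 1

1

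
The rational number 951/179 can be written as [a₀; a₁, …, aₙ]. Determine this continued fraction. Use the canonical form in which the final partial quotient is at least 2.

[5; 3, 5, 11]

Repeatedly divide and take the remainder:
951 ÷ 179 → quotient 5, remainder 56
179 ÷ 56 → quotient 3, remainder 11
56 ÷ 11 → quotient 5, remainder 1
11 ÷ 1 → quotient 11, remainder 0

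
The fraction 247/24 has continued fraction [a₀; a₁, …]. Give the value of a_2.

2

⌊247/24⌋ = 10, remainder 7
⌊24/7⌋ = 3, remainder 3
⌊7/3⌋ = 2, remainder 1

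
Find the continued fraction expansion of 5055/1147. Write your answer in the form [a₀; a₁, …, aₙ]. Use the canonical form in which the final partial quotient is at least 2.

5055 ÷ 1147 → quotient 4, remainder 467
1147 ÷ 467 → quotient 2, remainder 213
467 ÷ 213 → quotient 2, remainder 41
213 ÷ 41 → quotient 5, remainder 8
41 ÷ 8 → quotient 5, remainder 1
8 ÷ 1 → quotient 8, remainder 0

[4; 2, 2, 5, 5, 8]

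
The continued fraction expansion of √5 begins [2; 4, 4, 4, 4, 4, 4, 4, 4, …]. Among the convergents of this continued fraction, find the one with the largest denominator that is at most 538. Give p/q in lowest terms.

a_0 = 2: 2/1  (≤ bound)
a_1 = 4: 9/4  (≤ bound)
a_2 = 4: 38/17  (≤ bound)
a_3 = 4: 161/72  (≤ bound)
a_4 = 4: 682/305  (≤ bound)
a_5 = 4: 2889/1292  (> 538, stop)

682/305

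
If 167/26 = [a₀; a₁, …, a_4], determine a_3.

1

⌊167/26⌋ = 6, remainder 11
⌊26/11⌋ = 2, remainder 4
⌊11/4⌋ = 2, remainder 3
⌊4/3⌋ = 1, remainder 1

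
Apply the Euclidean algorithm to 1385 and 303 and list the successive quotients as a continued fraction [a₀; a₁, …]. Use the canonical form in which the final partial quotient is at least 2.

1385 = 4·303 + 173, so a_0 = 4
303 = 1·173 + 130, so a_1 = 1
173 = 1·130 + 43, so a_2 = 1
130 = 3·43 + 1, so a_3 = 3
43 = 43·1 + 0, so a_4 = 43

[4; 1, 1, 3, 43]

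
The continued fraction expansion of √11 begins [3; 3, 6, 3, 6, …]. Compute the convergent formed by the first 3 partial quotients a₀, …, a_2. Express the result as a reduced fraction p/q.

63/19

Use the convergent recurrence hₖ = aₖ·hₖ₋₁ + hₖ₋₂ (and likewise for the denominators kₖ):
a_0 = 3: 3/1
a_1 = 3: 10/3
a_2 = 6: 63/19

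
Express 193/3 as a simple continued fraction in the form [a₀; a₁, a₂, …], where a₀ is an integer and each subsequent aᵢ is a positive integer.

Apply division with remainder until the remainder is 0:
193 ÷ 3 → quotient 64, remainder 1
3 ÷ 1 → quotient 3, remainder 0

[64; 3]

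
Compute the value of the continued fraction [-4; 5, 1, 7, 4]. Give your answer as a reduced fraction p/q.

-743/194

Build up convergents one term at a time:
a_0 = -4: -4/1
a_1 = 5: -19/5
a_2 = 1: -23/6
a_3 = 7: -180/47
a_4 = 4: -743/194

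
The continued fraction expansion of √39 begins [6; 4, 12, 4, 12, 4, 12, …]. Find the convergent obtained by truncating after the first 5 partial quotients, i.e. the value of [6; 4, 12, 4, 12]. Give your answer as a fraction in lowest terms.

Start with 12.
4 + 1/(12/1) = 4 + 1/12 = 49/12
12 + 1/(49/12) = 12 + 12/49 = 600/49
4 + 1/(600/49) = 4 + 49/600 = 2449/600
6 + 1/(2449/600) = 6 + 600/2449 = 15294/2449

15294/2449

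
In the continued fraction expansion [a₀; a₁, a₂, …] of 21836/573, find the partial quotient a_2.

4

⌊21836/573⌋ = 38, remainder 62
⌊573/62⌋ = 9, remainder 15
⌊62/15⌋ = 4, remainder 2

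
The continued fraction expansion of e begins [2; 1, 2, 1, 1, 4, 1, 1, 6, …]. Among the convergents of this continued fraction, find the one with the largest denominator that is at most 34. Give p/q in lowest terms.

87/32

a_0 = 2: 2/1  (≤ bound)
a_1 = 1: 3/1  (≤ bound)
a_2 = 2: 8/3  (≤ bound)
a_3 = 1: 11/4  (≤ bound)
a_4 = 1: 19/7  (≤ bound)
a_5 = 4: 87/32  (≤ bound)
a_6 = 1: 106/39  (> 34, stop)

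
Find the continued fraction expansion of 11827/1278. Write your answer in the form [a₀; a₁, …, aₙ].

[9; 3, 1, 13, 1, 3, 2, 2]

⌊11827/1278⌋ = 9, remainder 325
⌊1278/325⌋ = 3, remainder 303
⌊325/303⌋ = 1, remainder 22
⌊303/22⌋ = 13, remainder 17
⌊22/17⌋ = 1, remainder 5
⌊17/5⌋ = 3, remainder 2
⌊5/2⌋ = 2, remainder 1
⌊2/1⌋ = 2, remainder 0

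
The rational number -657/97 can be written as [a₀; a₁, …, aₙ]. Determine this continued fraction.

[-7; 4, 2, 2, 4]

-657 = -7·97 + 22, so a_0 = -7
97 = 4·22 + 9, so a_1 = 4
22 = 2·9 + 4, so a_2 = 2
9 = 2·4 + 1, so a_3 = 2
4 = 4·1 + 0, so a_4 = 4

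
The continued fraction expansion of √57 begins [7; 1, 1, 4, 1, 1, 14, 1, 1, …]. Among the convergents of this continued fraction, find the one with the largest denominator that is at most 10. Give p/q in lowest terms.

a_0 = 7: 7/1  (≤ bound)
a_1 = 1: 8/1  (≤ bound)
a_2 = 1: 15/2  (≤ bound)
a_3 = 4: 68/9  (≤ bound)
a_4 = 1: 83/11  (> 10, stop)

68/9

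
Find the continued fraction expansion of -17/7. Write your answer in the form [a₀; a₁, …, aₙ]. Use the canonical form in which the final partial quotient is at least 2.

[-3; 1, 1, 3]

-17 = -3·7 + 4, so a_0 = -3
7 = 1·4 + 3, so a_1 = 1
4 = 1·3 + 1, so a_2 = 1
3 = 3·1 + 0, so a_3 = 3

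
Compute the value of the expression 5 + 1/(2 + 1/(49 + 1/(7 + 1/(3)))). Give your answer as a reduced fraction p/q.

12001/2184

Work from the innermost term outward:
Start with 3.
7 + 1/(3/1) = 7 + 1/3 = 22/3
49 + 1/(22/3) = 49 + 3/22 = 1081/22
2 + 1/(1081/22) = 2 + 22/1081 = 2184/1081
5 + 1/(2184/1081) = 5 + 1081/2184 = 12001/2184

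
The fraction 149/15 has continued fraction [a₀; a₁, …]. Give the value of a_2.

149 = 9·15 + 14, so a_0 = 9
15 = 1·14 + 1, so a_1 = 1
14 = 14·1 + 0, so a_2 = 14

14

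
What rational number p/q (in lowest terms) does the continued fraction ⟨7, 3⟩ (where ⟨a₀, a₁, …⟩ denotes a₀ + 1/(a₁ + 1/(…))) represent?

a_0 = 7: 7/1
a_1 = 3: 22/3

22/3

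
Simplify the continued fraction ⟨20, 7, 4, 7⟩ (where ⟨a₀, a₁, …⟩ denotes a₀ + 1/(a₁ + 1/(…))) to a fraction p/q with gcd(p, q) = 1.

4229/210

Starting at the tail and folding back:
Start with 7.
4 + 1/(7/1) = 4 + 1/7 = 29/7
7 + 1/(29/7) = 7 + 7/29 = 210/29
20 + 1/(210/29) = 20 + 29/210 = 4229/210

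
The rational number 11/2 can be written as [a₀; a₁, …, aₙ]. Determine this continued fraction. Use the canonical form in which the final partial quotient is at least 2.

11 = 5·2 + 1, so a_0 = 5
2 = 2·1 + 0, so a_1 = 2

[5; 2]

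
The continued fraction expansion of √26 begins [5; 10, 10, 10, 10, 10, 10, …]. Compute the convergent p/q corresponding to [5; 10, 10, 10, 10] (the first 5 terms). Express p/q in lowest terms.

Start with 10.
10 + 1/(10/1) = 10 + 1/10 = 101/10
10 + 1/(101/10) = 10 + 10/101 = 1020/101
10 + 1/(1020/101) = 10 + 101/1020 = 10301/1020
5 + 1/(10301/1020) = 5 + 1020/10301 = 52525/10301

52525/10301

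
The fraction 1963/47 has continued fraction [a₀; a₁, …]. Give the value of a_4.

1

1963 = 41·47 + 36, so a_0 = 41
47 = 1·36 + 11, so a_1 = 1
36 = 3·11 + 3, so a_2 = 3
11 = 3·3 + 2, so a_3 = 3
3 = 1·2 + 1, so a_4 = 1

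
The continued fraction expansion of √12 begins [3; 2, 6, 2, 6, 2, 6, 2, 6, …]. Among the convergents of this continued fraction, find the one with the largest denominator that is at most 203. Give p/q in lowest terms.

a_0 = 3: 3/1  (≤ bound)
a_1 = 2: 7/2  (≤ bound)
a_2 = 6: 45/13  (≤ bound)
a_3 = 2: 97/28  (≤ bound)
a_4 = 6: 627/181  (≤ bound)
a_5 = 2: 1351/390  (> 203, stop)

627/181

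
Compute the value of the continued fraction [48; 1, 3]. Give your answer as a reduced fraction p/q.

195/4

Build up convergents one term at a time:
a_0 = 48: 48/1
a_1 = 1: 49/1
a_2 = 3: 195/4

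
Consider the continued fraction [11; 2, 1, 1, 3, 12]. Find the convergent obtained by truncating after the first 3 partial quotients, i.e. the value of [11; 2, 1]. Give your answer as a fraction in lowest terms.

34/3

Start with 1.
2 + 1/(1/1) = 2 + 1/1 = 3/1
11 + 1/(3/1) = 11 + 1/3 = 34/3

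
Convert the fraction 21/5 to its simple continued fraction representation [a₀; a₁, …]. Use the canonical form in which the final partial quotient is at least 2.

[4; 5]

Repeatedly divide and take the remainder:
⌊21/5⌋ = 4, remainder 1
⌊5/1⌋ = 5, remainder 0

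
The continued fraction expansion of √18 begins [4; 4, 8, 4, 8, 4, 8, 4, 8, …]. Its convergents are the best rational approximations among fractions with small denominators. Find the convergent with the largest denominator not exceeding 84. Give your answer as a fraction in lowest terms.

140/33

a_0 = 4: 4/1  (≤ bound)
a_1 = 4: 17/4  (≤ bound)
a_2 = 8: 140/33  (≤ bound)
a_3 = 4: 577/136  (> 84, stop)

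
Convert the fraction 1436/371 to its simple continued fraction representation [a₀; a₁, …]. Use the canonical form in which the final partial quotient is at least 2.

1436 = 3·371 + 323, so a_0 = 3
371 = 1·323 + 48, so a_1 = 1
323 = 6·48 + 35, so a_2 = 6
48 = 1·35 + 13, so a_3 = 1
35 = 2·13 + 9, so a_4 = 2
13 = 1·9 + 4, so a_5 = 1
9 = 2·4 + 1, so a_6 = 2
4 = 4·1 + 0, so a_7 = 4

[3; 1, 6, 1, 2, 1, 2, 4]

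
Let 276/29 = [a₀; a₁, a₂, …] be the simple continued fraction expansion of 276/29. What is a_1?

276 = 9·29 + 15, so a_0 = 9
29 = 1·15 + 14, so a_1 = 1

1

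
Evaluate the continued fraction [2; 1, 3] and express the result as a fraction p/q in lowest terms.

11/4

Start with 3.
1 + 1/(3/1) = 1 + 1/3 = 4/3
2 + 1/(4/3) = 2 + 3/4 = 11/4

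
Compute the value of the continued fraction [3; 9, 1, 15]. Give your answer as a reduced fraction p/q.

a_0 = 3: 3/1
a_1 = 9: 28/9
a_2 = 1: 31/10
a_3 = 15: 493/159

493/159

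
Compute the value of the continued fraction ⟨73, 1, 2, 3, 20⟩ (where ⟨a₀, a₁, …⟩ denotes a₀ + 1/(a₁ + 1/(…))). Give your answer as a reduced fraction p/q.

Start with 20.
3 + 1/(20/1) = 3 + 1/20 = 61/20
2 + 1/(61/20) = 2 + 20/61 = 142/61
1 + 1/(142/61) = 1 + 61/142 = 203/142
73 + 1/(203/142) = 73 + 142/203 = 14961/203

14961/203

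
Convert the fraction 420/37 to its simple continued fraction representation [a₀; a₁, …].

[11; 2, 1, 5, 2]

⌊420/37⌋ = 11, remainder 13
⌊37/13⌋ = 2, remainder 11
⌊13/11⌋ = 1, remainder 2
⌊11/2⌋ = 5, remainder 1
⌊2/1⌋ = 2, remainder 0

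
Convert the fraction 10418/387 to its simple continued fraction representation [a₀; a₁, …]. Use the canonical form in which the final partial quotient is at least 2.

[26; 1, 11, 2, 15]

Run the Euclidean algorithm, recording each quotient:
10418 ÷ 387 → quotient 26, remainder 356
387 ÷ 356 → quotient 1, remainder 31
356 ÷ 31 → quotient 11, remainder 15
31 ÷ 15 → quotient 2, remainder 1
15 ÷ 1 → quotient 15, remainder 0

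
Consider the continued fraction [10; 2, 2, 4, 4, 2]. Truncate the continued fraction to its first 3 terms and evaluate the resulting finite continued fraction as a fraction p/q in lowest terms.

52/5

Work from the innermost term outward:
Start with 2.
2 + 1/(2/1) = 2 + 1/2 = 5/2
10 + 1/(5/2) = 10 + 2/5 = 52/5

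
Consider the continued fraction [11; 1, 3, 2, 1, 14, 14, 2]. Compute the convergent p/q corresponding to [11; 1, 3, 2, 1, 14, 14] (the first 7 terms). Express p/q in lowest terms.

Start with 14.
14 + 1/(14/1) = 14 + 1/14 = 197/14
1 + 1/(197/14) = 1 + 14/197 = 211/197
2 + 1/(211/197) = 2 + 197/211 = 619/211
3 + 1/(619/211) = 3 + 211/619 = 2068/619
1 + 1/(2068/619) = 1 + 619/2068 = 2687/2068
11 + 1/(2687/2068) = 11 + 2068/2687 = 31625/2687

31625/2687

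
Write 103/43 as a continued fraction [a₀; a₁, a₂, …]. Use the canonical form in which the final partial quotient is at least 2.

Repeatedly divide and take the remainder:
⌊103/43⌋ = 2, remainder 17
⌊43/17⌋ = 2, remainder 9
⌊17/9⌋ = 1, remainder 8
⌊9/8⌋ = 1, remainder 1
⌊8/1⌋ = 8, remainder 0

[2; 2, 1, 1, 8]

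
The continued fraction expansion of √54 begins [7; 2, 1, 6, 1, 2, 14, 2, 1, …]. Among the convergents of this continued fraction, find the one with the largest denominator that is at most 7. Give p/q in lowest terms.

22/3

List convergents until the denominator exceeds the bound:
a_0 = 7: 7/1  (≤ bound)
a_1 = 2: 15/2  (≤ bound)
a_2 = 1: 22/3  (≤ bound)
a_3 = 6: 147/20  (> 7, stop)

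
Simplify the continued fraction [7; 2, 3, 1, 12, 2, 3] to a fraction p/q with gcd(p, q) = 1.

6193/832

Compute successive convergents:
a_0 = 7: 7/1
a_1 = 2: 15/2
a_2 = 3: 52/7
a_3 = 1: 67/9
a_4 = 12: 856/115
a_5 = 2: 1779/239
a_6 = 3: 6193/832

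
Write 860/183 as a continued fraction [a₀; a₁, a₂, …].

Apply division with remainder until the remainder is 0:
860 ÷ 183 → quotient 4, remainder 128
183 ÷ 128 → quotient 1, remainder 55
128 ÷ 55 → quotient 2, remainder 18
55 ÷ 18 → quotient 3, remainder 1
18 ÷ 1 → quotient 18, remainder 0

[4; 1, 2, 3, 18]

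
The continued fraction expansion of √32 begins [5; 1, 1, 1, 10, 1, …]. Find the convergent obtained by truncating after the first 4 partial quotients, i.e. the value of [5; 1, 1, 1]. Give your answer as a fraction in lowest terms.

17/3

Compute successive convergents:
a_0 = 5: 5/1
a_1 = 1: 6/1
a_2 = 1: 11/2
a_3 = 1: 17/3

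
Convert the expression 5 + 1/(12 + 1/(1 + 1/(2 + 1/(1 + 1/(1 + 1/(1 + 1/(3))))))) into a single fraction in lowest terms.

2585/509

Work from the innermost term outward:
Start with 3.
1 + 1/(3/1) = 1 + 1/3 = 4/3
1 + 1/(4/3) = 1 + 3/4 = 7/4
1 + 1/(7/4) = 1 + 4/7 = 11/7
2 + 1/(11/7) = 2 + 7/11 = 29/11
1 + 1/(29/11) = 1 + 11/29 = 40/29
12 + 1/(40/29) = 12 + 29/40 = 509/40
5 + 1/(509/40) = 5 + 40/509 = 2585/509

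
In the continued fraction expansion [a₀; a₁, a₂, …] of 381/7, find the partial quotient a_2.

⌊381/7⌋ = 54, remainder 3
⌊7/3⌋ = 2, remainder 1
⌊3/1⌋ = 3, remainder 0

3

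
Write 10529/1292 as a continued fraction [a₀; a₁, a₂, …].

10529 ÷ 1292 → quotient 8, remainder 193
1292 ÷ 193 → quotient 6, remainder 134
193 ÷ 134 → quotient 1, remainder 59
134 ÷ 59 → quotient 2, remainder 16
59 ÷ 16 → quotient 3, remainder 11
16 ÷ 11 → quotient 1, remainder 5
11 ÷ 5 → quotient 2, remainder 1
5 ÷ 1 → quotient 5, remainder 0

[8; 6, 1, 2, 3, 1, 2, 5]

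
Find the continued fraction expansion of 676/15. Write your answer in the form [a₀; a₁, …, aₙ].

⌊676/15⌋ = 45, remainder 1
⌊15/1⌋ = 15, remainder 0

[45; 15]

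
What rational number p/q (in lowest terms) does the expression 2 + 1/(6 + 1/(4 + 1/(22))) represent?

Start with 22.
4 + 1/(22/1) = 4 + 1/22 = 89/22
6 + 1/(89/22) = 6 + 22/89 = 556/89
2 + 1/(556/89) = 2 + 89/556 = 1201/556

1201/556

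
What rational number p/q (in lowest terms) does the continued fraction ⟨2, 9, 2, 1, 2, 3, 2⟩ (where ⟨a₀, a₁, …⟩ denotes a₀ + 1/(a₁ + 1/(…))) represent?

1224/581

a_0 = 2: 2/1
a_1 = 9: 19/9
a_2 = 2: 40/19
a_3 = 1: 59/28
a_4 = 2: 158/75
a_5 = 3: 533/253
a_6 = 2: 1224/581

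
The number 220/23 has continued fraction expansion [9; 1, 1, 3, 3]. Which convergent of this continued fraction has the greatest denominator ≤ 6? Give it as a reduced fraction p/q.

19/2

a_0 = 9: 9/1  (≤ bound)
a_1 = 1: 10/1  (≤ bound)
a_2 = 1: 19/2  (≤ bound)
a_3 = 3: 67/7  (> 6, stop)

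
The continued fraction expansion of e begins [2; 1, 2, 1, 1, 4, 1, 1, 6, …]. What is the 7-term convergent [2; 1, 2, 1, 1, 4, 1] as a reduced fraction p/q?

106/39

a_0 = 2: 2/1
a_1 = 1: 3/1
a_2 = 2: 8/3
a_3 = 1: 11/4
a_4 = 1: 19/7
a_5 = 4: 87/32
a_6 = 1: 106/39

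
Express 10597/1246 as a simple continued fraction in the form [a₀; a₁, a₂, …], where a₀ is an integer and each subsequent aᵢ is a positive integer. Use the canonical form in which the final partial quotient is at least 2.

Run the Euclidean algorithm, recording each quotient:
10597 ÷ 1246 → quotient 8, remainder 629
1246 ÷ 629 → quotient 1, remainder 617
629 ÷ 617 → quotient 1, remainder 12
617 ÷ 12 → quotient 51, remainder 5
12 ÷ 5 → quotient 2, remainder 2
5 ÷ 2 → quotient 2, remainder 1
2 ÷ 1 → quotient 2, remainder 0

[8; 1, 1, 51, 2, 2, 2]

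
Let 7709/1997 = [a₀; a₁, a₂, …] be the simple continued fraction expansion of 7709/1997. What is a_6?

⌊7709/1997⌋ = 3, remainder 1718
⌊1997/1718⌋ = 1, remainder 279
⌊1718/279⌋ = 6, remainder 44
⌊279/44⌋ = 6, remainder 15
⌊44/15⌋ = 2, remainder 14
⌊15/14⌋ = 1, remainder 1
⌊14/1⌋ = 14, remainder 0

14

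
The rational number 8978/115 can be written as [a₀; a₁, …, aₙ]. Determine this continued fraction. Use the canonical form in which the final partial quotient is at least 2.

[78; 14, 2, 1, 2]

8978 = 78·115 + 8, so a_0 = 78
115 = 14·8 + 3, so a_1 = 14
8 = 2·3 + 2, so a_2 = 2
3 = 1·2 + 1, so a_3 = 1
2 = 2·1 + 0, so a_4 = 2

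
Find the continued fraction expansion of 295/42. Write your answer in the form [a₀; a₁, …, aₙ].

[7; 42]

⌊295/42⌋ = 7, remainder 1
⌊42/1⌋ = 42, remainder 0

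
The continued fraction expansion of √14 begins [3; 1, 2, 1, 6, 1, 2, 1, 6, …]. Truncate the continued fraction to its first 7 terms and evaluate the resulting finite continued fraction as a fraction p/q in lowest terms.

a_0 = 3: 3/1
a_1 = 1: 4/1
a_2 = 2: 11/3
a_3 = 1: 15/4
a_4 = 6: 101/27
a_5 = 1: 116/31
a_6 = 2: 333/89

333/89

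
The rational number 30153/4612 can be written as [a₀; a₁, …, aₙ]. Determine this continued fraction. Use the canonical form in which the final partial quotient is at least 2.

[6; 1, 1, 6, 11, 3, 2, 4]

Repeatedly divide and take the remainder:
⌊30153/4612⌋ = 6, remainder 2481
⌊4612/2481⌋ = 1, remainder 2131
⌊2481/2131⌋ = 1, remainder 350
⌊2131/350⌋ = 6, remainder 31
⌊350/31⌋ = 11, remainder 9
⌊31/9⌋ = 3, remainder 4
⌊9/4⌋ = 2, remainder 1
⌊4/1⌋ = 4, remainder 0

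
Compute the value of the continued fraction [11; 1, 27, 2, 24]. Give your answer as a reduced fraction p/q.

Start with 24.
2 + 1/(24/1) = 2 + 1/24 = 49/24
27 + 1/(49/24) = 27 + 24/49 = 1347/49
1 + 1/(1347/49) = 1 + 49/1347 = 1396/1347
11 + 1/(1396/1347) = 11 + 1347/1396 = 16703/1396

16703/1396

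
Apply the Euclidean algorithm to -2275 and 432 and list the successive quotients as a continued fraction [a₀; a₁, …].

-2275 ÷ 432 → quotient -6, remainder 317
432 ÷ 317 → quotient 1, remainder 115
317 ÷ 115 → quotient 2, remainder 87
115 ÷ 87 → quotient 1, remainder 28
87 ÷ 28 → quotient 3, remainder 3
28 ÷ 3 → quotient 9, remainder 1
3 ÷ 1 → quotient 3, remainder 0

[-6; 1, 2, 1, 3, 9, 3]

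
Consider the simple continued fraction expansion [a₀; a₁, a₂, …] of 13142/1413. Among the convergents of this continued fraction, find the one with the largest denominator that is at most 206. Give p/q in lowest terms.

1237/133

List convergents until the denominator exceeds the bound:
a_0 = 9: 9/1  (≤ bound)
a_1 = 3: 28/3  (≤ bound)
a_2 = 3: 93/10  (≤ bound)
a_3 = 12: 1144/123  (≤ bound)
a_4 = 1: 1237/133  (≤ bound)
a_5 = 1: 2381/256  (> 206, stop)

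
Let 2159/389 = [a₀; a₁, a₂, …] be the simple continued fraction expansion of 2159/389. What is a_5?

19

⌊2159/389⌋ = 5, remainder 214
⌊389/214⌋ = 1, remainder 175
⌊214/175⌋ = 1, remainder 39
⌊175/39⌋ = 4, remainder 19
⌊39/19⌋ = 2, remainder 1
⌊19/1⌋ = 19, remainder 0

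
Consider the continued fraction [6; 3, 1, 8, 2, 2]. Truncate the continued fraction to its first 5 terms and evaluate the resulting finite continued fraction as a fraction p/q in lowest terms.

463/74

Work from the innermost term outward:
Start with 2.
8 + 1/(2/1) = 8 + 1/2 = 17/2
1 + 1/(17/2) = 1 + 2/17 = 19/17
3 + 1/(19/17) = 3 + 17/19 = 74/19
6 + 1/(74/19) = 6 + 19/74 = 463/74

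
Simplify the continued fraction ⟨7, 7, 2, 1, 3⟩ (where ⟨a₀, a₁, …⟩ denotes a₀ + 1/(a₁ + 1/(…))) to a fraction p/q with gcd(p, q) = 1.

Start with 3.
1 + 1/(3/1) = 1 + 1/3 = 4/3
2 + 1/(4/3) = 2 + 3/4 = 11/4
7 + 1/(11/4) = 7 + 4/11 = 81/11
7 + 1/(81/11) = 7 + 11/81 = 578/81

578/81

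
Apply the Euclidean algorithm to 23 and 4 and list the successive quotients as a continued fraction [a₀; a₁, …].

[5; 1, 3]

23 ÷ 4 → quotient 5, remainder 3
4 ÷ 3 → quotient 1, remainder 1
3 ÷ 1 → quotient 3, remainder 0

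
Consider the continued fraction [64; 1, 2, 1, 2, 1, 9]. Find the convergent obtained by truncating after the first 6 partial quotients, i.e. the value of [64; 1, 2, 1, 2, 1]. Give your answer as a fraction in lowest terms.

971/15

Starting at the tail and folding back:
Start with 1.
2 + 1/(1/1) = 2 + 1/1 = 3/1
1 + 1/(3/1) = 1 + 1/3 = 4/3
2 + 1/(4/3) = 2 + 3/4 = 11/4
1 + 1/(11/4) = 1 + 4/11 = 15/11
64 + 1/(15/11) = 64 + 11/15 = 971/15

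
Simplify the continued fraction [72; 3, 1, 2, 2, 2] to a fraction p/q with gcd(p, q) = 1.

4553/63

Build up convergents one term at a time:
a_0 = 72: 72/1
a_1 = 3: 217/3
a_2 = 1: 289/4
a_3 = 2: 795/11
a_4 = 2: 1879/26
a_5 = 2: 4553/63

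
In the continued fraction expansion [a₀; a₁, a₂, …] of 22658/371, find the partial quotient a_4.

1

Apply division with remainder until the remainder is 0:
22658 = 61·371 + 27, so a_0 = 61
371 = 13·27 + 20, so a_1 = 13
27 = 1·20 + 7, so a_2 = 1
20 = 2·7 + 6, so a_3 = 2
7 = 1·6 + 1, so a_4 = 1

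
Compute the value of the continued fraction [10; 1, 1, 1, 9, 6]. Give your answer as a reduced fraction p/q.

1886/177

Start with 6.
9 + 1/(6/1) = 9 + 1/6 = 55/6
1 + 1/(55/6) = 1 + 6/55 = 61/55
1 + 1/(61/55) = 1 + 55/61 = 116/61
1 + 1/(116/61) = 1 + 61/116 = 177/116
10 + 1/(177/116) = 10 + 116/177 = 1886/177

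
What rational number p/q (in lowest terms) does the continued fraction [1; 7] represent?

a_0 = 1: 1/1
a_1 = 7: 8/7

8/7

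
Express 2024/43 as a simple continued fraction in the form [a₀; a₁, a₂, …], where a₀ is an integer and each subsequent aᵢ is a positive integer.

[47; 14, 3]

Apply division with remainder until the remainder is 0:
2024 ÷ 43 → quotient 47, remainder 3
43 ÷ 3 → quotient 14, remainder 1
3 ÷ 1 → quotient 3, remainder 0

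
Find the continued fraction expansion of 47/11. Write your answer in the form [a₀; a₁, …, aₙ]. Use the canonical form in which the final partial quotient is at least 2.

[4; 3, 1, 2]

47 ÷ 11 → quotient 4, remainder 3
11 ÷ 3 → quotient 3, remainder 2
3 ÷ 2 → quotient 1, remainder 1
2 ÷ 1 → quotient 2, remainder 0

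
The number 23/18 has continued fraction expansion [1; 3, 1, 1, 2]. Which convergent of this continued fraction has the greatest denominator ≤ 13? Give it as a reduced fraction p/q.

9/7

List convergents until the denominator exceeds the bound:
a_0 = 1: 1/1  (≤ bound)
a_1 = 3: 4/3  (≤ bound)
a_2 = 1: 5/4  (≤ bound)
a_3 = 1: 9/7  (≤ bound)
a_4 = 2: 23/18  (> 13, stop)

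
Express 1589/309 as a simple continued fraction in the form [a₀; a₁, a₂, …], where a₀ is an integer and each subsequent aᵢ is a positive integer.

[5; 7, 44]

1589 = 5·309 + 44, so a_0 = 5
309 = 7·44 + 1, so a_1 = 7
44 = 44·1 + 0, so a_2 = 44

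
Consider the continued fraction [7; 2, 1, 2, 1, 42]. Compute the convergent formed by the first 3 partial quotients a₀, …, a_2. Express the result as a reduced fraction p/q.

a_0 = 7: 7/1
a_1 = 2: 15/2
a_2 = 1: 22/3

22/3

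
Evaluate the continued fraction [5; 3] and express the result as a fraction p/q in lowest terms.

Start with 3.
5 + 1/(3/1) = 5 + 1/3 = 16/3

16/3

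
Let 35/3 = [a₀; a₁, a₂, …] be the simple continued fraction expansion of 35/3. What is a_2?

Repeatedly divide and take the remainder:
35 ÷ 3 → quotient 11, remainder 2
3 ÷ 2 → quotient 1, remainder 1
2 ÷ 1 → quotient 2, remainder 0

2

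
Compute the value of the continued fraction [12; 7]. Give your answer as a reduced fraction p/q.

85/7

Start with 7.
12 + 1/(7/1) = 12 + 1/7 = 85/7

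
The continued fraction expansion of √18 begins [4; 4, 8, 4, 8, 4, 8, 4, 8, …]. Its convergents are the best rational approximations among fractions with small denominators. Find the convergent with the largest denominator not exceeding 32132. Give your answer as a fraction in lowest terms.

19601/4620

a_0 = 4: 4/1  (≤ bound)
a_1 = 4: 17/4  (≤ bound)
a_2 = 8: 140/33  (≤ bound)
a_3 = 4: 577/136  (≤ bound)
a_4 = 8: 4756/1121  (≤ bound)
a_5 = 4: 19601/4620  (≤ bound)
a_6 = 8: 161564/38081  (> 32132, stop)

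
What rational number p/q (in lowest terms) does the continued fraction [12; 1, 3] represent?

51/4

a_0 = 12: 12/1
a_1 = 1: 13/1
a_2 = 3: 51/4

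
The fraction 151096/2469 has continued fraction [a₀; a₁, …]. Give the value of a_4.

11

151096 = 61·2469 + 487, so a_0 = 61
2469 = 5·487 + 34, so a_1 = 5
487 = 14·34 + 11, so a_2 = 14
34 = 3·11 + 1, so a_3 = 3
11 = 11·1 + 0, so a_4 = 11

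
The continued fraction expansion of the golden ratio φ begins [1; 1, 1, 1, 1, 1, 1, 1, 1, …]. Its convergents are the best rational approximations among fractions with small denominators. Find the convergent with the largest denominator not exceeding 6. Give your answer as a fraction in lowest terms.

a_0 = 1: 1/1  (≤ bound)
a_1 = 1: 2/1  (≤ bound)
a_2 = 1: 3/2  (≤ bound)
a_3 = 1: 5/3  (≤ bound)
a_4 = 1: 8/5  (≤ bound)
a_5 = 1: 13/8  (> 6, stop)

8/5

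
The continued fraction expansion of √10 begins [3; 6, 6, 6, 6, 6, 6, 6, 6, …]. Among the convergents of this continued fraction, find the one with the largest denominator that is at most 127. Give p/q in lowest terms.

117/37

a_0 = 3: 3/1  (≤ bound)
a_1 = 6: 19/6  (≤ bound)
a_2 = 6: 117/37  (≤ bound)
a_3 = 6: 721/228  (> 127, stop)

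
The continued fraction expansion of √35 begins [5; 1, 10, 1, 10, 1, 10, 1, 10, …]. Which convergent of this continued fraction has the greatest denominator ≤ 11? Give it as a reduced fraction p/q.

65/11

a_0 = 5: 5/1  (≤ bound)
a_1 = 1: 6/1  (≤ bound)
a_2 = 10: 65/11  (≤ bound)
a_3 = 1: 71/12  (> 11, stop)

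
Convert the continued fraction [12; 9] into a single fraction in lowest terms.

109/9

Start with 9.
12 + 1/(9/1) = 12 + 1/9 = 109/9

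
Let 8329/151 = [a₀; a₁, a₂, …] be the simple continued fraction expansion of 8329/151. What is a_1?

Run the Euclidean algorithm, recording each quotient:
8329 = 55·151 + 24, so a_0 = 55
151 = 6·24 + 7, so a_1 = 6

6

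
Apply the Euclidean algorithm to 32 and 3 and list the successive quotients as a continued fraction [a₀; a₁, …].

Repeatedly divide and take the remainder:
32 = 10·3 + 2, so a_0 = 10
3 = 1·2 + 1, so a_1 = 1
2 = 2·1 + 0, so a_2 = 2

[10; 1, 2]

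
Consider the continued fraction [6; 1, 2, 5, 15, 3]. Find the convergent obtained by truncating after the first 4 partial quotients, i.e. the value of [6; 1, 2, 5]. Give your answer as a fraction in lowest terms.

Compute successive convergents:
a_0 = 6: 6/1
a_1 = 1: 7/1
a_2 = 2: 20/3
a_3 = 5: 107/16

107/16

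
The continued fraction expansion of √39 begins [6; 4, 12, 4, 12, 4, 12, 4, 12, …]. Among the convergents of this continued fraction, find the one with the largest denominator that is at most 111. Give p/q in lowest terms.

306/49

List convergents until the denominator exceeds the bound:
a_0 = 6: 6/1  (≤ bound)
a_1 = 4: 25/4  (≤ bound)
a_2 = 12: 306/49  (≤ bound)
a_3 = 4: 1249/200  (> 111, stop)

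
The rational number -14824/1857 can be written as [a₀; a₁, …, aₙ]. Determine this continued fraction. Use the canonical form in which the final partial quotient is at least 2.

[-8; 58, 32]

Apply division with remainder until the remainder is 0:
-14824 = -8·1857 + 32, so a_0 = -8
1857 = 58·32 + 1, so a_1 = 58
32 = 32·1 + 0, so a_2 = 32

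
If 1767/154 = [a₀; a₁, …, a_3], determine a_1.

1767 = 11·154 + 73, so a_0 = 11
154 = 2·73 + 8, so a_1 = 2

2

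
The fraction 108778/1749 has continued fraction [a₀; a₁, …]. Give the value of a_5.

108778 = 62·1749 + 340, so a_0 = 62
1749 = 5·340 + 49, so a_1 = 5
340 = 6·49 + 46, so a_2 = 6
49 = 1·46 + 3, so a_3 = 1
46 = 15·3 + 1, so a_4 = 15
3 = 3·1 + 0, so a_5 = 3

3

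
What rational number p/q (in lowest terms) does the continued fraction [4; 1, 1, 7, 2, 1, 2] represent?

571/126

a_0 = 4: 4/1
a_1 = 1: 5/1
a_2 = 1: 9/2
a_3 = 7: 68/15
a_4 = 2: 145/32
a_5 = 1: 213/47
a_6 = 2: 571/126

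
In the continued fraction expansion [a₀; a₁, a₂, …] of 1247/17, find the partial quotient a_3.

Apply division with remainder until the remainder is 0:
1247 = 73·17 + 6, so a_0 = 73
17 = 2·6 + 5, so a_1 = 2
6 = 1·5 + 1, so a_2 = 1
5 = 5·1 + 0, so a_3 = 5

5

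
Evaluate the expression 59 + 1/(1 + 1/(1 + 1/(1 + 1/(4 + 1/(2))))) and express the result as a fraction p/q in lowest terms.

1849/31

Collapse the nested fraction from the inside out:
Start with 2.
4 + 1/(2/1) = 4 + 1/2 = 9/2
1 + 1/(9/2) = 1 + 2/9 = 11/9
1 + 1/(11/9) = 1 + 9/11 = 20/11
1 + 1/(20/11) = 1 + 11/20 = 31/20
59 + 1/(31/20) = 59 + 20/31 = 1849/31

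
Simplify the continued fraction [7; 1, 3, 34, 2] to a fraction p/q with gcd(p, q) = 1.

2155/278

Starting at the tail and folding back:
Start with 2.
34 + 1/(2/1) = 34 + 1/2 = 69/2
3 + 1/(69/2) = 3 + 2/69 = 209/69
1 + 1/(209/69) = 1 + 69/209 = 278/209
7 + 1/(278/209) = 7 + 209/278 = 2155/278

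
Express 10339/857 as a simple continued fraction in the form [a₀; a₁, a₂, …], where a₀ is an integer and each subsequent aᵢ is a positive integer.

Run the Euclidean algorithm, recording each quotient:
10339 ÷ 857 → quotient 12, remainder 55
857 ÷ 55 → quotient 15, remainder 32
55 ÷ 32 → quotient 1, remainder 23
32 ÷ 23 → quotient 1, remainder 9
23 ÷ 9 → quotient 2, remainder 5
9 ÷ 5 → quotient 1, remainder 4
5 ÷ 4 → quotient 1, remainder 1
4 ÷ 1 → quotient 4, remainder 0

[12; 15, 1, 1, 2, 1, 1, 4]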